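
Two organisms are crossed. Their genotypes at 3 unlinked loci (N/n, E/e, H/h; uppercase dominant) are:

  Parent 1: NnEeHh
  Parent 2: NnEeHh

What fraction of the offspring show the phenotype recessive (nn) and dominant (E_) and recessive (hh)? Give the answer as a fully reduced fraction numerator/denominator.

NnEeHh gametes: NEH×1, NEh×1, NeH×1, Neh×1, nEH×1, nEh×1, neH×1, neh×1
NnEeHh gametes: NEH×1, NEh×1, NeH×1, Neh×1, nEH×1, nEh×1, neH×1, neh×1
NnEeHh×NnEeHh grid (8·8=64): NNEEHH=1 NNEEHh=2 NNEEhh=1 NNEeHH=2 NNEeHh=4 NNEehh=2 NNeeHH=1 NNeeHh=2 NNeehh=1 NnEEHH=2 NnEEHh=4 NnEEhh=2 NnEeHH=4 NnEeHh=8 NnEehh=4 NneeHH=2 NneeHh=4 Nneehh=2 nnEEHH=1 nnEEHh=2 nnEEhh=1 nnEeHH=2 nnEeHh=4 nnEehh=2 nneeHH=1 nneeHh=2 nneehh=1
nn E_ hh hits 3/64; gcd=1; 3÷1/64÷1 = 3/64

P(nn E_ hh) = 3/64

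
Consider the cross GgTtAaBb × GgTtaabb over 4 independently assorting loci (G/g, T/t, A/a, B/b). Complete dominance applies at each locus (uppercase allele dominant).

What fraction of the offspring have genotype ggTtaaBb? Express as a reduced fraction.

P(ggTtaaBb) = 1/32

GgTtAaBb gametes: GTAB×1, GTAb×1, GTaB×1, GTab×1, GtAB×1, GtAb×1, GtaB×1, Gtab×1, gTAB×1, gTAb×1, gTaB×1, gTab×1, gtAB×1, gtAb×1, gtaB×1, gtab×1
GgTtaabb gametes: GTab×4, Gtab×4, gTab×4, gtab×4
GgTtAaBb×GgTtaabb grid (16·16=256): GGTTAaBb=4 GGTTAabb=4 GGTTaaBb=4 GGTTaabb=4 GGTtAaBb=8 GGTtAabb=8 GGTtaaBb=8 GGTtaabb=8 GGttAaBb=4 GGttAabb=4 GGttaaBb=4 GGttaabb=4 GgTTAaBb=8 GgTTAabb=8 GgTTaaBb=8 GgTTaabb=8 GgTtAaBb=16 GgTtAabb=16 GgTtaaBb=16 GgTtaabb=16 GgttAaBb=8 GgttAabb=8 GgttaaBb=8 Ggttaabb=8 ggTTAaBb=4 ggTTAabb=4 ggTTaaBb=4 ggTTaabb=4 ggTtAaBb=8 ggTtAabb=8 ggTtaaBb=8 ggTtaabb=8 ggttAaBb=4 ggttAabb=4 ggttaaBb=4 ggttaabb=4
ggTtaaBb hits 8/256; gcd=8; 8÷8/256÷8 = 1/32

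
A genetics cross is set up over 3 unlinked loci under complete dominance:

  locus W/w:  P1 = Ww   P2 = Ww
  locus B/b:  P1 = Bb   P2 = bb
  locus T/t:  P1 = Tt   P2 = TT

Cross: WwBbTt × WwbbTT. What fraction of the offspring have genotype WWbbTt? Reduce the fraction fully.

P(WWbbTt) = 1/16

WwBbTt gametes: WBT×1, WBt×1, WbT×1, Wbt×1, wBT×1, wBt×1, wbT×1, wbt×1
WwbbTT gametes: WbT×4, wbT×4
WwBbTt×WwbbTT grid (8·8=64): WWBbTT=4 WWBbTt=4 WWbbTT=4 WWbbTt=4 WwBbTT=8 WwBbTt=8 WwbbTT=8 WwbbTt=8 wwBbTT=4 wwBbTt=4 wwbbTT=4 wwbbTt=4
WWbbTt hits 4/64; gcd=4; 4÷4/64÷4 = 1/16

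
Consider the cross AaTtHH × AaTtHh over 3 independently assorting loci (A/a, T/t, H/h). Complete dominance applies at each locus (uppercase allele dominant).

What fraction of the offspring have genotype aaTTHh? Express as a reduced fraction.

P(aaTTHh) = 1/32

AaTtHH gametes: ATH×2, AtH×2, aTH×2, atH×2
AaTtHh gametes: ATH×1, ATh×1, AtH×1, Ath×1, aTH×1, aTh×1, atH×1, ath×1
AaTtHH×AaTtHh grid (8·8=64): AATTHH=2 AATTHh=2 AATtHH=4 AATtHh=4 AAttHH=2 AAttHh=2 AaTTHH=4 AaTTHh=4 AaTtHH=8 AaTtHh=8 AattHH=4 AattHh=4 aaTTHH=2 aaTTHh=2 aaTtHH=4 aaTtHh=4 aattHH=2 aattHh=2
aaTTHh hits 2/64; gcd=2; 2÷2/64÷2 = 1/32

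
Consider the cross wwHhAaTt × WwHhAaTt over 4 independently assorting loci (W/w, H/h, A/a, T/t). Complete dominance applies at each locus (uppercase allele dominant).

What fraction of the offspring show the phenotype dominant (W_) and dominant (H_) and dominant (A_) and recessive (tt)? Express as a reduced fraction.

P(W_ H_ A_ tt) = 9/128

wwHhAaTt gametes: wHAT×2, wHAt×2, wHaT×2, wHat×2, whAT×2, whAt×2, whaT×2, what×2
WwHhAaTt gametes: WHAT×1, WHAt×1, WHaT×1, WHat×1, WhAT×1, WhAt×1, WhaT×1, What×1, wHAT×1, wHAt×1, wHaT×1, wHat×1, whAT×1, whAt×1, whaT×1, what×1
wwHhAaTt×WwHhAaTt grid (16·16=256): WwHHAATT=2 WwHHAATt=4 WwHHAAtt=2 WwHHAaTT=4 WwHHAaTt=8 WwHHAatt=4 WwHHaaTT=2 WwHHaaTt=4 WwHHaatt=2 WwHhAATT=4 WwHhAATt=8 WwHhAAtt=4 WwHhAaTT=8 WwHhAaTt=16 WwHhAatt=8 WwHhaaTT=4 WwHhaaTt=8 WwHhaatt=4 WwhhAATT=2 WwhhAATt=4 WwhhAAtt=2 WwhhAaTT=4 WwhhAaTt=8 WwhhAatt=4 WwhhaaTT=2 WwhhaaTt=4 Wwhhaatt=2 wwHHAATT=2 wwHHAATt=4 wwHHAAtt=2 wwHHAaTT=4 wwHHAaTt=8 wwHHAatt=4 wwHHaaTT=2 wwHHaaTt=4 wwHHaatt=2 wwHhAATT=4 wwHhAATt=8 wwHhAAtt=4 wwHhAaTT=8 wwHhAaTt=16 wwHhAatt=8 wwHhaaTT=4 wwHhaaTt=8 wwHhaatt=4 wwhhAATT=2 wwhhAATt=4 wwhhAAtt=2 wwhhAaTT=4 wwhhAaTt=8 wwhhAatt=4 wwhhaaTT=2 wwhhaaTt=4 wwhhaatt=2
W_ H_ A_ tt hits 18/256; gcd=2; 18÷2/256÷2 = 9/128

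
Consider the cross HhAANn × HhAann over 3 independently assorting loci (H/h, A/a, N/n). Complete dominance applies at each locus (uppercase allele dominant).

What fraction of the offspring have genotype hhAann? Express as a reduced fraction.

HhAANn gametes: HAN×2, HAn×2, hAN×2, hAn×2
HhAann gametes: HAn×2, Han×2, hAn×2, han×2
HhAANn×HhAann grid (8·8=64): HHAANn=4 HHAAnn=4 HHAaNn=4 HHAann=4 HhAANn=8 HhAAnn=8 HhAaNn=8 HhAann=8 hhAANn=4 hhAAnn=4 hhAaNn=4 hhAann=4
hhAann hits 4/64; gcd=4; 4÷4/64÷4 = 1/16

P(hhAann) = 1/16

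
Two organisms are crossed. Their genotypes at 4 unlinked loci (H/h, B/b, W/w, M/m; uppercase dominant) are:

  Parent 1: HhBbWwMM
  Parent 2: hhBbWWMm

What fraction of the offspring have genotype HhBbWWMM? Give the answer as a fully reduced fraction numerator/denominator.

P(HhBbWWMM) = 1/16

HhBbWwMM gametes: HBWM×2, HBwM×2, HbWM×2, HbwM×2, hBWM×2, hBwM×2, hbWM×2, hbwM×2
hhBbWWMm gametes: hBWM×4, hBWm×4, hbWM×4, hbWm×4
HhBbWwMM×hhBbWWMm grid (16·16=256): HhBBWWMM=8 HhBBWWMm=8 HhBBWwMM=8 HhBBWwMm=8 HhBbWWMM=16 HhBbWWMm=16 HhBbWwMM=16 HhBbWwMm=16 HhbbWWMM=8 HhbbWWMm=8 HhbbWwMM=8 HhbbWwMm=8 hhBBWWMM=8 hhBBWWMm=8 hhBBWwMM=8 hhBBWwMm=8 hhBbWWMM=16 hhBbWWMm=16 hhBbWwMM=16 hhBbWwMm=16 hhbbWWMM=8 hhbbWWMm=8 hhbbWwMM=8 hhbbWwMm=8
HhBbWWMM hits 16/256; gcd=16; 16÷16/256÷16 = 1/16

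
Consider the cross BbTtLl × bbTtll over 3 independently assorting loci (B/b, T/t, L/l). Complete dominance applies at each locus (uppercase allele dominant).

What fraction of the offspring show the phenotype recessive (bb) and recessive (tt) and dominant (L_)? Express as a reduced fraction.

BbTtLl gametes: BTL×1, BTl×1, BtL×1, Btl×1, bTL×1, bTl×1, btL×1, btl×1
bbTtll gametes: bTl×4, btl×4
BbTtLl×bbTtll grid (8·8=64): BbTTLl=4 BbTTll=4 BbTtLl=8 BbTtll=8 BbttLl=4 Bbttll=4 bbTTLl=4 bbTTll=4 bbTtLl=8 bbTtll=8 bbttLl=4 bbttll=4
bb tt L_ hits 4/64; gcd=4; 4÷4/64÷4 = 1/16

P(bb tt L_) = 1/16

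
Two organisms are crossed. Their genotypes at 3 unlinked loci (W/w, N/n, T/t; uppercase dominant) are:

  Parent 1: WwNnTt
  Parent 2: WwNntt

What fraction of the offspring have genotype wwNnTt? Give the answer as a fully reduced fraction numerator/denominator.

P(wwNnTt) = 1/16

WwNnTt gametes: WNT×1, WNt×1, WnT×1, Wnt×1, wNT×1, wNt×1, wnT×1, wnt×1
WwNntt gametes: WNt×2, Wnt×2, wNt×2, wnt×2
WwNnTt×WwNntt grid (8·8=64): WWNNTt=2 WWNNtt=2 WWNnTt=4 WWNntt=4 WWnnTt=2 WWnntt=2 WwNNTt=4 WwNNtt=4 WwNnTt=8 WwNntt=8 WwnnTt=4 Wwnntt=4 wwNNTt=2 wwNNtt=2 wwNnTt=4 wwNntt=4 wwnnTt=2 wwnntt=2
wwNnTt hits 4/64; gcd=4; 4÷4/64÷4 = 1/16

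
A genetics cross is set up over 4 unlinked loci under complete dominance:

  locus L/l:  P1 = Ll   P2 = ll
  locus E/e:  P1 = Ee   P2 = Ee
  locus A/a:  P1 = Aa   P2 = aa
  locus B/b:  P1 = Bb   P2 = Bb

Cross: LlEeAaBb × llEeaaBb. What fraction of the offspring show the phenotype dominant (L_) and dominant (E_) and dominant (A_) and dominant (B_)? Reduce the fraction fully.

LlEeAaBb gametes: LEAB×1, LEAb×1, LEaB×1, LEab×1, LeAB×1, LeAb×1, LeaB×1, Leab×1, lEAB×1, lEAb×1, lEaB×1, lEab×1, leAB×1, leAb×1, leaB×1, leab×1
llEeaaBb gametes: lEaB×4, lEab×4, leaB×4, leab×4
LlEeAaBb×llEeaaBb grid (16·16=256): LlEEAaBB=4 LlEEAaBb=8 LlEEAabb=4 LlEEaaBB=4 LlEEaaBb=8 LlEEaabb=4 LlEeAaBB=8 LlEeAaBb=16 LlEeAabb=8 LlEeaaBB=8 LlEeaaBb=16 LlEeaabb=8 LleeAaBB=4 LleeAaBb=8 LleeAabb=4 LleeaaBB=4 LleeaaBb=8 Lleeaabb=4 llEEAaBB=4 llEEAaBb=8 llEEAabb=4 llEEaaBB=4 llEEaaBb=8 llEEaabb=4 llEeAaBB=8 llEeAaBb=16 llEeAabb=8 llEeaaBB=8 llEeaaBb=16 llEeaabb=8 lleeAaBB=4 lleeAaBb=8 lleeAabb=4 lleeaaBB=4 lleeaaBb=8 lleeaabb=4
L_ E_ A_ B_ hits 36/256; gcd=4; 36÷4/256÷4 = 9/64

P(L_ E_ A_ B_) = 9/64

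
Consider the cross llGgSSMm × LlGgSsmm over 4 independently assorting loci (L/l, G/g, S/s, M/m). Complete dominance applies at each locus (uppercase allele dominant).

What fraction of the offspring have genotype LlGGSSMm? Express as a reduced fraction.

P(LlGGSSMm) = 1/32

llGgSSMm gametes: lGSM×4, lGSm×4, lgSM×4, lgSm×4
LlGgSsmm gametes: LGSm×2, LGsm×2, LgSm×2, Lgsm×2, lGSm×2, lGsm×2, lgSm×2, lgsm×2
llGgSSMm×LlGgSsmm grid (16·16=256): LlGGSSMm=8 LlGGSSmm=8 LlGGSsMm=8 LlGGSsmm=8 LlGgSSMm=16 LlGgSSmm=16 LlGgSsMm=16 LlGgSsmm=16 LlggSSMm=8 LlggSSmm=8 LlggSsMm=8 LlggSsmm=8 llGGSSMm=8 llGGSSmm=8 llGGSsMm=8 llGGSsmm=8 llGgSSMm=16 llGgSSmm=16 llGgSsMm=16 llGgSsmm=16 llggSSMm=8 llggSSmm=8 llggSsMm=8 llggSsmm=8
LlGGSSMm hits 8/256; gcd=8; 8÷8/256÷8 = 1/32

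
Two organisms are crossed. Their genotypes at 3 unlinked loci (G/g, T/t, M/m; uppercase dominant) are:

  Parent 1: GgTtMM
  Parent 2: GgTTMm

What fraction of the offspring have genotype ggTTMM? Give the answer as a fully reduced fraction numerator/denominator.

GgTtMM gametes: GTM×2, GtM×2, gTM×2, gtM×2
GgTTMm gametes: GTM×2, GTm×2, gTM×2, gTm×2
GgTtMM×GgTTMm grid (8·8=64): GGTTMM=4 GGTTMm=4 GGTtMM=4 GGTtMm=4 GgTTMM=8 GgTTMm=8 GgTtMM=8 GgTtMm=8 ggTTMM=4 ggTTMm=4 ggTtMM=4 ggTtMm=4
ggTTMM hits 4/64; gcd=4; 4÷4/64÷4 = 1/16

P(ggTTMM) = 1/16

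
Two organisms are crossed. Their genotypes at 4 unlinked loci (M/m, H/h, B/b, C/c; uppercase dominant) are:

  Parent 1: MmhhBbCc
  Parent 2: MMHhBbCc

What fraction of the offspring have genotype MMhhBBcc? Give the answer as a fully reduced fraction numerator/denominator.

MmhhBbCc gametes: MhBC×2, MhBc×2, MhbC×2, Mhbc×2, mhBC×2, mhBc×2, mhbC×2, mhbc×2
MMHhBbCc gametes: MHBC×2, MHBc×2, MHbC×2, MHbc×2, MhBC×2, MhBc×2, MhbC×2, Mhbc×2
MmhhBbCc×MMHhBbCc grid (16·16=256): MMHhBBCC=4 MMHhBBCc=8 MMHhBBcc=4 MMHhBbCC=8 MMHhBbCc=16 MMHhBbcc=8 MMHhbbCC=4 MMHhbbCc=8 MMHhbbcc=4 MMhhBBCC=4 MMhhBBCc=8 MMhhBBcc=4 MMhhBbCC=8 MMhhBbCc=16 MMhhBbcc=8 MMhhbbCC=4 MMhhbbCc=8 MMhhbbcc=4 MmHhBBCC=4 MmHhBBCc=8 MmHhBBcc=4 MmHhBbCC=8 MmHhBbCc=16 MmHhBbcc=8 MmHhbbCC=4 MmHhbbCc=8 MmHhbbcc=4 MmhhBBCC=4 MmhhBBCc=8 MmhhBBcc=4 MmhhBbCC=8 MmhhBbCc=16 MmhhBbcc=8 MmhhbbCC=4 MmhhbbCc=8 Mmhhbbcc=4
MMhhBBcc hits 4/256; gcd=4; 4÷4/256÷4 = 1/64

P(MMhhBBcc) = 1/64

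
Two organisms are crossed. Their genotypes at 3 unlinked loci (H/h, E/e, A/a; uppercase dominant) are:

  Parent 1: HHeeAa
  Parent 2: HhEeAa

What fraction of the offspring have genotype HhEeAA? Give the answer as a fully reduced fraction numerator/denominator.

HHeeAa gametes: HeA×4, Hea×4
HhEeAa gametes: HEA×1, HEa×1, HeA×1, Hea×1, hEA×1, hEa×1, heA×1, hea×1
HHeeAa×HhEeAa grid (8·8=64): HHEeAA=4 HHEeAa=8 HHEeaa=4 HHeeAA=4 HHeeAa=8 HHeeaa=4 HhEeAA=4 HhEeAa=8 HhEeaa=4 HheeAA=4 HheeAa=8 Hheeaa=4
HhEeAA hits 4/64; gcd=4; 4÷4/64÷4 = 1/16

P(HhEeAA) = 1/16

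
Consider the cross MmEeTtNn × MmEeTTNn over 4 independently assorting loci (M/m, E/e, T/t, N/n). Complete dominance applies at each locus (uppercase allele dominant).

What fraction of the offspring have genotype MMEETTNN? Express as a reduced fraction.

MmEeTtNn gametes: METN×1, METn×1, MEtN×1, MEtn×1, MeTN×1, MeTn×1, MetN×1, Metn×1, mETN×1, mETn×1, mEtN×1, mEtn×1, meTN×1, meTn×1, metN×1, metn×1
MmEeTTNn gametes: METN×2, METn×2, MeTN×2, MeTn×2, mETN×2, mETn×2, meTN×2, meTn×2
MmEeTtNn×MmEeTTNn grid (16·16=256): MMEETTNN=2 MMEETTNn=4 MMEETTnn=2 MMEETtNN=2 MMEETtNn=4 MMEETtnn=2 MMEeTTNN=4 MMEeTTNn=8 MMEeTTnn=4 MMEeTtNN=4 MMEeTtNn=8 MMEeTtnn=4 MMeeTTNN=2 MMeeTTNn=4 MMeeTTnn=2 MMeeTtNN=2 MMeeTtNn=4 MMeeTtnn=2 MmEETTNN=4 MmEETTNn=8 MmEETTnn=4 MmEETtNN=4 MmEETtNn=8 MmEETtnn=4 MmEeTTNN=8 MmEeTTNn=16 MmEeTTnn=8 MmEeTtNN=8 MmEeTtNn=16 MmEeTtnn=8 MmeeTTNN=4 MmeeTTNn=8 MmeeTTnn=4 MmeeTtNN=4 MmeeTtNn=8 MmeeTtnn=4 mmEETTNN=2 mmEETTNn=4 mmEETTnn=2 mmEETtNN=2 mmEETtNn=4 mmEETtnn=2 mmEeTTNN=4 mmEeTTNn=8 mmEeTTnn=4 mmEeTtNN=4 mmEeTtNn=8 mmEeTtnn=4 mmeeTTNN=2 mmeeTTNn=4 mmeeTTnn=2 mmeeTtNN=2 mmeeTtNn=4 mmeeTtnn=2
MMEETTNN hits 2/256; gcd=2; 2÷2/256÷2 = 1/128

P(MMEETTNN) = 1/128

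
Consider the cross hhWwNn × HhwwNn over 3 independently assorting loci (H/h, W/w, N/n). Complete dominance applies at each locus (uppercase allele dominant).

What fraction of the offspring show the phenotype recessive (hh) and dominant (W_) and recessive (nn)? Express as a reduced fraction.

hhWwNn gametes: hWN×2, hWn×2, hwN×2, hwn×2
HhwwNn gametes: HwN×2, Hwn×2, hwN×2, hwn×2
hhWwNn×HhwwNn grid (8·8=64): HhWwNN=4 HhWwNn=8 HhWwnn=4 HhwwNN=4 HhwwNn=8 Hhwwnn=4 hhWwNN=4 hhWwNn=8 hhWwnn=4 hhwwNN=4 hhwwNn=8 hhwwnn=4
hh W_ nn hits 4/64; gcd=4; 4÷4/64÷4 = 1/16

P(hh W_ nn) = 1/16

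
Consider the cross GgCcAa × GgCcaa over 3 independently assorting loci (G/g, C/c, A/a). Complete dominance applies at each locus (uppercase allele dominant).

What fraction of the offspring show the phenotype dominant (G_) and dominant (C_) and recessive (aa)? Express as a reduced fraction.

P(G_ C_ aa) = 9/32

GgCcAa gametes: GCA×1, GCa×1, GcA×1, Gca×1, gCA×1, gCa×1, gcA×1, gca×1
GgCcaa gametes: GCa×2, Gca×2, gCa×2, gca×2
GgCcAa×GgCcaa grid (8·8=64): GGCCAa=2 GGCCaa=2 GGCcAa=4 GGCcaa=4 GGccAa=2 GGccaa=2 GgCCAa=4 GgCCaa=4 GgCcAa=8 GgCcaa=8 GgccAa=4 Ggccaa=4 ggCCAa=2 ggCCaa=2 ggCcAa=4 ggCcaa=4 ggccAa=2 ggccaa=2
G_ C_ aa hits 18/64; gcd=2; 18÷2/64÷2 = 9/32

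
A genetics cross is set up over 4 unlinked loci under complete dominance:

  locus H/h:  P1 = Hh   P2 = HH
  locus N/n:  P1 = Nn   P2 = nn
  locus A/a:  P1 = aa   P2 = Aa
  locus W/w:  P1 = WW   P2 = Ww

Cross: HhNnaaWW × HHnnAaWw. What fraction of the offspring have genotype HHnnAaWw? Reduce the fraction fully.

P(HHnnAaWw) = 1/16

HhNnaaWW gametes: HNaW×4, HnaW×4, hNaW×4, hnaW×4
HHnnAaWw gametes: HnAW×4, HnAw×4, HnaW×4, Hnaw×4
HhNnaaWW×HHnnAaWw grid (16·16=256): HHNnAaWW=16 HHNnAaWw=16 HHNnaaWW=16 HHNnaaWw=16 HHnnAaWW=16 HHnnAaWw=16 HHnnaaWW=16 HHnnaaWw=16 HhNnAaWW=16 HhNnAaWw=16 HhNnaaWW=16 HhNnaaWw=16 HhnnAaWW=16 HhnnAaWw=16 HhnnaaWW=16 HhnnaaWw=16
HHnnAaWw hits 16/256; gcd=16; 16÷16/256÷16 = 1/16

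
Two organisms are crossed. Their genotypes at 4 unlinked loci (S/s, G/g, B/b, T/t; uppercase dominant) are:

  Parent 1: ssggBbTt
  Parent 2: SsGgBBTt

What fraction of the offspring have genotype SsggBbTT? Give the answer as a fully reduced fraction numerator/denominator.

P(SsggBbTT) = 1/32

ssggBbTt gametes: sgBT×4, sgBt×4, sgbT×4, sgbt×4
SsGgBBTt gametes: SGBT×2, SGBt×2, SgBT×2, SgBt×2, sGBT×2, sGBt×2, sgBT×2, sgBt×2
ssggBbTt×SsGgBBTt grid (16·16=256): SsGgBBTT=8 SsGgBBTt=16 SsGgBBtt=8 SsGgBbTT=8 SsGgBbTt=16 SsGgBbtt=8 SsggBBTT=8 SsggBBTt=16 SsggBBtt=8 SsggBbTT=8 SsggBbTt=16 SsggBbtt=8 ssGgBBTT=8 ssGgBBTt=16 ssGgBBtt=8 ssGgBbTT=8 ssGgBbTt=16 ssGgBbtt=8 ssggBBTT=8 ssggBBTt=16 ssggBBtt=8 ssggBbTT=8 ssggBbTt=16 ssggBbtt=8
SsggBbTT hits 8/256; gcd=8; 8÷8/256÷8 = 1/32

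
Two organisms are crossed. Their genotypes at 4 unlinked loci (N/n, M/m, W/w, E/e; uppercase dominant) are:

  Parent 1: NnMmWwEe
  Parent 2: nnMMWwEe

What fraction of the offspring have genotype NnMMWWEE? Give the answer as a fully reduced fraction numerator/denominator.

NnMmWwEe gametes: NMWE×1, NMWe×1, NMwE×1, NMwe×1, NmWE×1, NmWe×1, NmwE×1, Nmwe×1, nMWE×1, nMWe×1, nMwE×1, nMwe×1, nmWE×1, nmWe×1, nmwE×1, nmwe×1
nnMMWwEe gametes: nMWE×4, nMWe×4, nMwE×4, nMwe×4
NnMmWwEe×nnMMWwEe grid (16·16=256): NnMMWWEE=4 NnMMWWEe=8 NnMMWWee=4 NnMMWwEE=8 NnMMWwEe=16 NnMMWwee=8 NnMMwwEE=4 NnMMwwEe=8 NnMMwwee=4 NnMmWWEE=4 NnMmWWEe=8 NnMmWWee=4 NnMmWwEE=8 NnMmWwEe=16 NnMmWwee=8 NnMmwwEE=4 NnMmwwEe=8 NnMmwwee=4 nnMMWWEE=4 nnMMWWEe=8 nnMMWWee=4 nnMMWwEE=8 nnMMWwEe=16 nnMMWwee=8 nnMMwwEE=4 nnMMwwEe=8 nnMMwwee=4 nnMmWWEE=4 nnMmWWEe=8 nnMmWWee=4 nnMmWwEE=8 nnMmWwEe=16 nnMmWwee=8 nnMmwwEE=4 nnMmwwEe=8 nnMmwwee=4
NnMMWWEE hits 4/256; gcd=4; 4÷4/256÷4 = 1/64

P(NnMMWWEE) = 1/64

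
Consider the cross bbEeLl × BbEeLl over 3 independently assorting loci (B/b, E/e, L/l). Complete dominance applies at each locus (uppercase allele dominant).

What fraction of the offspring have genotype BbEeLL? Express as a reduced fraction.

P(BbEeLL) = 1/16

bbEeLl gametes: bEL×2, bEl×2, beL×2, bel×2
BbEeLl gametes: BEL×1, BEl×1, BeL×1, Bel×1, bEL×1, bEl×1, beL×1, bel×1
bbEeLl×BbEeLl grid (8·8=64): BbEELL=2 BbEELl=4 BbEEll=2 BbEeLL=4 BbEeLl=8 BbEell=4 BbeeLL=2 BbeeLl=4 Bbeell=2 bbEELL=2 bbEELl=4 bbEEll=2 bbEeLL=4 bbEeLl=8 bbEell=4 bbeeLL=2 bbeeLl=4 bbeell=2
BbEeLL hits 4/64; gcd=4; 4÷4/64÷4 = 1/16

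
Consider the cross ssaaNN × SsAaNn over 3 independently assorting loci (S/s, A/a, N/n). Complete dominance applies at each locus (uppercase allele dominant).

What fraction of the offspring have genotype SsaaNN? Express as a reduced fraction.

P(SsaaNN) = 1/8

ssaaNN gametes: saN×8
SsAaNn gametes: SAN×1, SAn×1, SaN×1, San×1, sAN×1, sAn×1, saN×1, san×1
ssaaNN×SsAaNn grid (8·8=64): SsAaNN=8 SsAaNn=8 SsaaNN=8 SsaaNn=8 ssAaNN=8 ssAaNn=8 ssaaNN=8 ssaaNn=8
SsaaNN hits 8/64; gcd=8; 8÷8/64÷8 = 1/8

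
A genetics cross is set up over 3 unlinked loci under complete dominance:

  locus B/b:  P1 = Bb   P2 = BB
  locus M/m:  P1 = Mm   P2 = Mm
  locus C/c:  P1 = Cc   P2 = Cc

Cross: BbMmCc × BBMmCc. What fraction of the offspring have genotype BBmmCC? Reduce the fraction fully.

BbMmCc gametes: BMC×1, BMc×1, BmC×1, Bmc×1, bMC×1, bMc×1, bmC×1, bmc×1
BBMmCc gametes: BMC×2, BMc×2, BmC×2, Bmc×2
BbMmCc×BBMmCc grid (8·8=64): BBMMCC=2 BBMMCc=4 BBMMcc=2 BBMmCC=4 BBMmCc=8 BBMmcc=4 BBmmCC=2 BBmmCc=4 BBmmcc=2 BbMMCC=2 BbMMCc=4 BbMMcc=2 BbMmCC=4 BbMmCc=8 BbMmcc=4 BbmmCC=2 BbmmCc=4 Bbmmcc=2
BBmmCC hits 2/64; gcd=2; 2÷2/64÷2 = 1/32

P(BBmmCC) = 1/32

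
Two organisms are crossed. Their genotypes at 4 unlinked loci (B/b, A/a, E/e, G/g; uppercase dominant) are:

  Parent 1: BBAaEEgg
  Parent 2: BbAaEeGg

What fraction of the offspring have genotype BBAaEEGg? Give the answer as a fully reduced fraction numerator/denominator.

BBAaEEgg gametes: BAEg×8, BaEg×8
BbAaEeGg gametes: BAEG×1, BAEg×1, BAeG×1, BAeg×1, BaEG×1, BaEg×1, BaeG×1, Baeg×1, bAEG×1, bAEg×1, bAeG×1, bAeg×1, baEG×1, baEg×1, baeG×1, baeg×1
BBAaEEgg×BbAaEeGg grid (16·16=256): BBAAEEGg=8 BBAAEEgg=8 BBAAEeGg=8 BBAAEegg=8 BBAaEEGg=16 BBAaEEgg=16 BBAaEeGg=16 BBAaEegg=16 BBaaEEGg=8 BBaaEEgg=8 BBaaEeGg=8 BBaaEegg=8 BbAAEEGg=8 BbAAEEgg=8 BbAAEeGg=8 BbAAEegg=8 BbAaEEGg=16 BbAaEEgg=16 BbAaEeGg=16 BbAaEegg=16 BbaaEEGg=8 BbaaEEgg=8 BbaaEeGg=8 BbaaEegg=8
BBAaEEGg hits 16/256; gcd=16; 16÷16/256÷16 = 1/16

P(BBAaEEGg) = 1/16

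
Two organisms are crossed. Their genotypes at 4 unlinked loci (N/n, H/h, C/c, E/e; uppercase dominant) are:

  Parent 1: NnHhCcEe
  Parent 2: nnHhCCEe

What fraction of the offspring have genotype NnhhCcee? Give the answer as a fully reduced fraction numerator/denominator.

P(NnhhCcee) = 1/64

NnHhCcEe gametes: NHCE×1, NHCe×1, NHcE×1, NHce×1, NhCE×1, NhCe×1, NhcE×1, Nhce×1, nHCE×1, nHCe×1, nHcE×1, nHce×1, nhCE×1, nhCe×1, nhcE×1, nhce×1
nnHhCCEe gametes: nHCE×4, nHCe×4, nhCE×4, nhCe×4
NnHhCcEe×nnHhCCEe grid (16·16=256): NnHHCCEE=4 NnHHCCEe=8 NnHHCCee=4 NnHHCcEE=4 NnHHCcEe=8 NnHHCcee=4 NnHhCCEE=8 NnHhCCEe=16 NnHhCCee=8 NnHhCcEE=8 NnHhCcEe=16 NnHhCcee=8 NnhhCCEE=4 NnhhCCEe=8 NnhhCCee=4 NnhhCcEE=4 NnhhCcEe=8 NnhhCcee=4 nnHHCCEE=4 nnHHCCEe=8 nnHHCCee=4 nnHHCcEE=4 nnHHCcEe=8 nnHHCcee=4 nnHhCCEE=8 nnHhCCEe=16 nnHhCCee=8 nnHhCcEE=8 nnHhCcEe=16 nnHhCcee=8 nnhhCCEE=4 nnhhCCEe=8 nnhhCCee=4 nnhhCcEE=4 nnhhCcEe=8 nnhhCcee=4
NnhhCcee hits 4/256; gcd=4; 4÷4/256÷4 = 1/64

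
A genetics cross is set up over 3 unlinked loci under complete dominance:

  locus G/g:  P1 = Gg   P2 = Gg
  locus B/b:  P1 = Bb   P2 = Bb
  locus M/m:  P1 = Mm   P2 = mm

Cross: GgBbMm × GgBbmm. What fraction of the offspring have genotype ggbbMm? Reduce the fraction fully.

GgBbMm gametes: GBM×1, GBm×1, GbM×1, Gbm×1, gBM×1, gBm×1, gbM×1, gbm×1
GgBbmm gametes: GBm×2, Gbm×2, gBm×2, gbm×2
GgBbMm×GgBbmm grid (8·8=64): GGBBMm=2 GGBBmm=2 GGBbMm=4 GGBbmm=4 GGbbMm=2 GGbbmm=2 GgBBMm=4 GgBBmm=4 GgBbMm=8 GgBbmm=8 GgbbMm=4 Ggbbmm=4 ggBBMm=2 ggBBmm=2 ggBbMm=4 ggBbmm=4 ggbbMm=2 ggbbmm=2
ggbbMm hits 2/64; gcd=2; 2÷2/64÷2 = 1/32

P(ggbbMm) = 1/32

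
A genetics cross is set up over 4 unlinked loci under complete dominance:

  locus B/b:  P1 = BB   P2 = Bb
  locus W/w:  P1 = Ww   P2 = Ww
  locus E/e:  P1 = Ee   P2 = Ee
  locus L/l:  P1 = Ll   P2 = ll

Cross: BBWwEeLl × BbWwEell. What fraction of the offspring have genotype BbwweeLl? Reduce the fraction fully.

P(BbwweeLl) = 1/64

BBWwEeLl gametes: BWEL×2, BWEl×2, BWeL×2, BWel×2, BwEL×2, BwEl×2, BweL×2, Bwel×2
BbWwEell gametes: BWEl×2, BWel×2, BwEl×2, Bwel×2, bWEl×2, bWel×2, bwEl×2, bwel×2
BBWwEeLl×BbWwEell grid (16·16=256): BBWWEELl=4 BBWWEEll=4 BBWWEeLl=8 BBWWEell=8 BBWWeeLl=4 BBWWeell=4 BBWwEELl=8 BBWwEEll=8 BBWwEeLl=16 BBWwEell=16 BBWweeLl=8 BBWweell=8 BBwwEELl=4 BBwwEEll=4 BBwwEeLl=8 BBwwEell=8 BBwweeLl=4 BBwweell=4 BbWWEELl=4 BbWWEEll=4 BbWWEeLl=8 BbWWEell=8 BbWWeeLl=4 BbWWeell=4 BbWwEELl=8 BbWwEEll=8 BbWwEeLl=16 BbWwEell=16 BbWweeLl=8 BbWweell=8 BbwwEELl=4 BbwwEEll=4 BbwwEeLl=8 BbwwEell=8 BbwweeLl=4 Bbwweell=4
BbwweeLl hits 4/256; gcd=4; 4÷4/256÷4 = 1/64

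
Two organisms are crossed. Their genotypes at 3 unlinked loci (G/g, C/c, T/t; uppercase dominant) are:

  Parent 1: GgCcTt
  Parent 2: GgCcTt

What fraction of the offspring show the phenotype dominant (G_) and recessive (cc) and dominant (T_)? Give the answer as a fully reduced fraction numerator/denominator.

GgCcTt gametes: GCT×1, GCt×1, GcT×1, Gct×1, gCT×1, gCt×1, gcT×1, gct×1
GgCcTt gametes: GCT×1, GCt×1, GcT×1, Gct×1, gCT×1, gCt×1, gcT×1, gct×1
GgCcTt×GgCcTt grid (8·8=64): GGCCTT=1 GGCCTt=2 GGCCtt=1 GGCcTT=2 GGCcTt=4 GGCctt=2 GGccTT=1 GGccTt=2 GGcctt=1 GgCCTT=2 GgCCTt=4 GgCCtt=2 GgCcTT=4 GgCcTt=8 GgCctt=4 GgccTT=2 GgccTt=4 Ggcctt=2 ggCCTT=1 ggCCTt=2 ggCCtt=1 ggCcTT=2 ggCcTt=4 ggCctt=2 ggccTT=1 ggccTt=2 ggcctt=1
G_ cc T_ hits 9/64; gcd=1; 9÷1/64÷1 = 9/64

P(G_ cc T_) = 9/64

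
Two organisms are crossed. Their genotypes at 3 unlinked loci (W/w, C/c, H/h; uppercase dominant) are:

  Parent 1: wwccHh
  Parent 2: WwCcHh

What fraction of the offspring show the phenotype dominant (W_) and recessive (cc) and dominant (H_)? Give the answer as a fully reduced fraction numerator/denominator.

wwccHh gametes: wcH×4, wch×4
WwCcHh gametes: WCH×1, WCh×1, WcH×1, Wch×1, wCH×1, wCh×1, wcH×1, wch×1
wwccHh×WwCcHh grid (8·8=64): WwCcHH=4 WwCcHh=8 WwCchh=4 WwccHH=4 WwccHh=8 Wwcchh=4 wwCcHH=4 wwCcHh=8 wwCchh=4 wwccHH=4 wwccHh=8 wwcchh=4
W_ cc H_ hits 12/64; gcd=4; 12÷4/64÷4 = 3/16

P(W_ cc H_) = 3/16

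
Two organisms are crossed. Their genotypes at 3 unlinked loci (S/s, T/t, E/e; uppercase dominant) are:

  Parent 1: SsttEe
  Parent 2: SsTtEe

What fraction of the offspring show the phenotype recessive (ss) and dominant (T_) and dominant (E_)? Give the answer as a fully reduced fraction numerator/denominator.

SsttEe gametes: StE×2, Ste×2, stE×2, ste×2
SsTtEe gametes: STE×1, STe×1, StE×1, Ste×1, sTE×1, sTe×1, stE×1, ste×1
SsttEe×SsTtEe grid (8·8=64): SSTtEE=2 SSTtEe=4 SSTtee=2 SSttEE=2 SSttEe=4 SSttee=2 SsTtEE=4 SsTtEe=8 SsTtee=4 SsttEE=4 SsttEe=8 Ssttee=4 ssTtEE=2 ssTtEe=4 ssTtee=2 ssttEE=2 ssttEe=4 ssttee=2
ss T_ E_ hits 6/64; gcd=2; 6÷2/64÷2 = 3/32

P(ss T_ E_) = 3/32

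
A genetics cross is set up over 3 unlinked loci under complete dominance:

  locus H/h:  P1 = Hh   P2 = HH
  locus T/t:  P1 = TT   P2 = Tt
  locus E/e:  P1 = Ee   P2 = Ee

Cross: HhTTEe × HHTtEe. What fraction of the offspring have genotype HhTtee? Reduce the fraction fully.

HhTTEe gametes: HTE×2, HTe×2, hTE×2, hTe×2
HHTtEe gametes: HTE×2, HTe×2, HtE×2, Hte×2
HhTTEe×HHTtEe grid (8·8=64): HHTTEE=4 HHTTEe=8 HHTTee=4 HHTtEE=4 HHTtEe=8 HHTtee=4 HhTTEE=4 HhTTEe=8 HhTTee=4 HhTtEE=4 HhTtEe=8 HhTtee=4
HhTtee hits 4/64; gcd=4; 4÷4/64÷4 = 1/16

P(HhTtee) = 1/16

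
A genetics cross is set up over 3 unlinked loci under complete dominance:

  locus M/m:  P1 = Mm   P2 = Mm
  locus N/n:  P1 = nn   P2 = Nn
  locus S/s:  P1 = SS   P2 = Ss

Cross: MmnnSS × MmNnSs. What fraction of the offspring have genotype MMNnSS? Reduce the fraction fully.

MmnnSS gametes: MnS×4, mnS×4
MmNnSs gametes: MNS×1, MNs×1, MnS×1, Mns×1, mNS×1, mNs×1, mnS×1, mns×1
MmnnSS×MmNnSs grid (8·8=64): MMNnSS=4 MMNnSs=4 MMnnSS=4 MMnnSs=4 MmNnSS=8 MmNnSs=8 MmnnSS=8 MmnnSs=8 mmNnSS=4 mmNnSs=4 mmnnSS=4 mmnnSs=4
MMNnSS hits 4/64; gcd=4; 4÷4/64÷4 = 1/16

P(MMNnSS) = 1/16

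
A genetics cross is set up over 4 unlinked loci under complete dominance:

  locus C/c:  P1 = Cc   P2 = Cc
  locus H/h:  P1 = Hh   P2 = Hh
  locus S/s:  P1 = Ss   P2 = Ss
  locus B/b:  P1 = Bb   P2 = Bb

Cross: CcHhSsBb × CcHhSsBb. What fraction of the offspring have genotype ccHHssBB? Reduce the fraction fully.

P(ccHHssBB) = 1/256

CcHhSsBb gametes: CHSB×1, CHSb×1, CHsB×1, CHsb×1, ChSB×1, ChSb×1, ChsB×1, Chsb×1, cHSB×1, cHSb×1, cHsB×1, cHsb×1, chSB×1, chSb×1, chsB×1, chsb×1
CcHhSsBb gametes: CHSB×1, CHSb×1, CHsB×1, CHsb×1, ChSB×1, ChSb×1, ChsB×1, Chsb×1, cHSB×1, cHSb×1, cHsB×1, cHsb×1, chSB×1, chSb×1, chsB×1, chsb×1
CcHhSsBb×CcHhSsBb grid (16·16=256): CCHHSSBB=1 CCHHSSBb=2 CCHHSSbb=1 CCHHSsBB=2 CCHHSsBb=4 CCHHSsbb=2 CCHHssBB=1 CCHHssBb=2 CCHHssbb=1 CCHhSSBB=2 CCHhSSBb=4 CCHhSSbb=2 CCHhSsBB=4 CCHhSsBb=8 CCHhSsbb=4 CCHhssBB=2 CCHhssBb=4 CCHhssbb=2 CChhSSBB=1 CChhSSBb=2 CChhSSbb=1 CChhSsBB=2 CChhSsBb=4 CChhSsbb=2 CChhssBB=1 CChhssBb=2 CChhssbb=1 CcHHSSBB=2 CcHHSSBb=4 CcHHSSbb=2 CcHHSsBB=4 CcHHSsBb=8 CcHHSsbb=4 CcHHssBB=2 CcHHssBb=4 CcHHssbb=2 CcHhSSBB=4 CcHhSSBb=8 CcHhSSbb=4 CcHhSsBB=8 CcHhSsBb=16 CcHhSsbb=8 CcHhssBB=4 CcHhssBb=8 CcHhssbb=4 CchhSSBB=2 CchhSSBb=4 CchhSSbb=2 CchhSsBB=4 CchhSsBb=8 CchhSsbb=4 CchhssBB=2 CchhssBb=4 Cchhssbb=2 ccHHSSBB=1 ccHHSSBb=2 ccHHSSbb=1 ccHHSsBB=2 ccHHSsBb=4 ccHHSsbb=2 ccHHssBB=1 ccHHssBb=2 ccHHssbb=1 ccHhSSBB=2 ccHhSSBb=4 ccHhSSbb=2 ccHhSsBB=4 ccHhSsBb=8 ccHhSsbb=4 ccHhssBB=2 ccHhssBb=4 ccHhssbb=2 cchhSSBB=1 cchhSSBb=2 cchhSSbb=1 cchhSsBB=2 cchhSsBb=4 cchhSsbb=2 cchhssBB=1 cchhssBb=2 cchhssbb=1
ccHHssBB hits 1/256; gcd=1; 1÷1/256÷1 = 1/256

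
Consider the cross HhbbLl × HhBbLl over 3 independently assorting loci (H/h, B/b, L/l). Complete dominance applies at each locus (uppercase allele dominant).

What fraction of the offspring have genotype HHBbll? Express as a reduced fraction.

HhbbLl gametes: HbL×2, Hbl×2, hbL×2, hbl×2
HhBbLl gametes: HBL×1, HBl×1, HbL×1, Hbl×1, hBL×1, hBl×1, hbL×1, hbl×1
HhbbLl×HhBbLl grid (8·8=64): HHBbLL=2 HHBbLl=4 HHBbll=2 HHbbLL=2 HHbbLl=4 HHbbll=2 HhBbLL=4 HhBbLl=8 HhBbll=4 HhbbLL=4 HhbbLl=8 Hhbbll=4 hhBbLL=2 hhBbLl=4 hhBbll=2 hhbbLL=2 hhbbLl=4 hhbbll=2
HHBbll hits 2/64; gcd=2; 2÷2/64÷2 = 1/32

P(HHBbll) = 1/32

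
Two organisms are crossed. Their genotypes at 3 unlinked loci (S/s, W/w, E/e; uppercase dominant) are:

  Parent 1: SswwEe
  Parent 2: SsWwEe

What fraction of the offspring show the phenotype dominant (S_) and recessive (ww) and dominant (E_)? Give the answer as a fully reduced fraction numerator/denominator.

SswwEe gametes: SwE×2, Swe×2, swE×2, swe×2
SsWwEe gametes: SWE×1, SWe×1, SwE×1, Swe×1, sWE×1, sWe×1, swE×1, swe×1
SswwEe×SsWwEe grid (8·8=64): SSWwEE=2 SSWwEe=4 SSWwee=2 SSwwEE=2 SSwwEe=4 SSwwee=2 SsWwEE=4 SsWwEe=8 SsWwee=4 SswwEE=4 SswwEe=8 Sswwee=4 ssWwEE=2 ssWwEe=4 ssWwee=2 sswwEE=2 sswwEe=4 sswwee=2
S_ ww E_ hits 18/64; gcd=2; 18÷2/64÷2 = 9/32

P(S_ ww E_) = 9/32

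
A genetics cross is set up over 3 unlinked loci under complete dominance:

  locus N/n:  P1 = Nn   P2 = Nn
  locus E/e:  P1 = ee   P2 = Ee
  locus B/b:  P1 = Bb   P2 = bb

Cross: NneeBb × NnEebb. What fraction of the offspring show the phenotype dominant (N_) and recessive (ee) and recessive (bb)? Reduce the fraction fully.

P(N_ ee bb) = 3/16

NneeBb gametes: NeB×2, Neb×2, neB×2, neb×2
NnEebb gametes: NEb×2, Neb×2, nEb×2, neb×2
NneeBb×NnEebb grid (8·8=64): NNEeBb=4 NNEebb=4 NNeeBb=4 NNeebb=4 NnEeBb=8 NnEebb=8 NneeBb=8 Nneebb=8 nnEeBb=4 nnEebb=4 nneeBb=4 nneebb=4
N_ ee bb hits 12/64; gcd=4; 12÷4/64÷4 = 3/16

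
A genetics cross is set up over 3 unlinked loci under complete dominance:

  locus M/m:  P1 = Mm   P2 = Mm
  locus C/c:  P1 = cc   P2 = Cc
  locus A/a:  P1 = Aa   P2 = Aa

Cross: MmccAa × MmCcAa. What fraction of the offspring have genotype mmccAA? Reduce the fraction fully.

MmccAa gametes: McA×2, Mca×2, mcA×2, mca×2
MmCcAa gametes: MCA×1, MCa×1, McA×1, Mca×1, mCA×1, mCa×1, mcA×1, mca×1
MmccAa×MmCcAa grid (8·8=64): MMCcAA=2 MMCcAa=4 MMCcaa=2 MMccAA=2 MMccAa=4 MMccaa=2 MmCcAA=4 MmCcAa=8 MmCcaa=4 MmccAA=4 MmccAa=8 Mmccaa=4 mmCcAA=2 mmCcAa=4 mmCcaa=2 mmccAA=2 mmccAa=4 mmccaa=2
mmccAA hits 2/64; gcd=2; 2÷2/64÷2 = 1/32

P(mmccAA) = 1/32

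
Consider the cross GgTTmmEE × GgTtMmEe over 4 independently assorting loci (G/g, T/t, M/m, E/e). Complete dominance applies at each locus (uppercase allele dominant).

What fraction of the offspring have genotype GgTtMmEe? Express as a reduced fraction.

GgTTmmEE gametes: GTmE×8, gTmE×8
GgTtMmEe gametes: GTME×1, GTMe×1, GTmE×1, GTme×1, GtME×1, GtMe×1, GtmE×1, Gtme×1, gTME×1, gTMe×1, gTmE×1, gTme×1, gtME×1, gtMe×1, gtmE×1, gtme×1
GgTTmmEE×GgTtMmEe grid (16·16=256): GGTTMmEE=8 GGTTMmEe=8 GGTTmmEE=8 GGTTmmEe=8 GGTtMmEE=8 GGTtMmEe=8 GGTtmmEE=8 GGTtmmEe=8 GgTTMmEE=16 GgTTMmEe=16 GgTTmmEE=16 GgTTmmEe=16 GgTtMmEE=16 GgTtMmEe=16 GgTtmmEE=16 GgTtmmEe=16 ggTTMmEE=8 ggTTMmEe=8 ggTTmmEE=8 ggTTmmEe=8 ggTtMmEE=8 ggTtMmEe=8 ggTtmmEE=8 ggTtmmEe=8
GgTtMmEe hits 16/256; gcd=16; 16÷16/256÷16 = 1/16

P(GgTtMmEe) = 1/16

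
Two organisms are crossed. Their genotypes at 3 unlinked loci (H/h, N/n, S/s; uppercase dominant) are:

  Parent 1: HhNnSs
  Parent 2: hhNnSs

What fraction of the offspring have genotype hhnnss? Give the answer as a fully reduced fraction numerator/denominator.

P(hhnnss) = 1/32

HhNnSs gametes: HNS×1, HNs×1, HnS×1, Hns×1, hNS×1, hNs×1, hnS×1, hns×1
hhNnSs gametes: hNS×2, hNs×2, hnS×2, hns×2
HhNnSs×hhNnSs grid (8·8=64): HhNNSS=2 HhNNSs=4 HhNNss=2 HhNnSS=4 HhNnSs=8 HhNnss=4 HhnnSS=2 HhnnSs=4 Hhnnss=2 hhNNSS=2 hhNNSs=4 hhNNss=2 hhNnSS=4 hhNnSs=8 hhNnss=4 hhnnSS=2 hhnnSs=4 hhnnss=2
hhnnss hits 2/64; gcd=2; 2÷2/64÷2 = 1/32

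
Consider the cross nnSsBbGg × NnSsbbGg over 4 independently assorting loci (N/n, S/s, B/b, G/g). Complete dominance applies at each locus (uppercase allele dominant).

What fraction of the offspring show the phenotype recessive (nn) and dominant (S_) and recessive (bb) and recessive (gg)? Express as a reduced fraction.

P(nn S_ bb gg) = 3/64

nnSsBbGg gametes: nSBG×2, nSBg×2, nSbG×2, nSbg×2, nsBG×2, nsBg×2, nsbG×2, nsbg×2
NnSsbbGg gametes: NSbG×2, NSbg×2, NsbG×2, Nsbg×2, nSbG×2, nSbg×2, nsbG×2, nsbg×2
nnSsBbGg×NnSsbbGg grid (16·16=256): NnSSBbGG=4 NnSSBbGg=8 NnSSBbgg=4 NnSSbbGG=4 NnSSbbGg=8 NnSSbbgg=4 NnSsBbGG=8 NnSsBbGg=16 NnSsBbgg=8 NnSsbbGG=8 NnSsbbGg=16 NnSsbbgg=8 NnssBbGG=4 NnssBbGg=8 NnssBbgg=4 NnssbbGG=4 NnssbbGg=8 Nnssbbgg=4 nnSSBbGG=4 nnSSBbGg=8 nnSSBbgg=4 nnSSbbGG=4 nnSSbbGg=8 nnSSbbgg=4 nnSsBbGG=8 nnSsBbGg=16 nnSsBbgg=8 nnSsbbGG=8 nnSsbbGg=16 nnSsbbgg=8 nnssBbGG=4 nnssBbGg=8 nnssBbgg=4 nnssbbGG=4 nnssbbGg=8 nnssbbgg=4
nn S_ bb gg hits 12/256; gcd=4; 12÷4/256÷4 = 3/64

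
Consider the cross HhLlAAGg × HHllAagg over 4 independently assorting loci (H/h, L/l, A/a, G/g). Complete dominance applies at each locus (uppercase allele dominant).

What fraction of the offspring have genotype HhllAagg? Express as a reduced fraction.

HhLlAAGg gametes: HLAG×2, HLAg×2, HlAG×2, HlAg×2, hLAG×2, hLAg×2, hlAG×2, hlAg×2
HHllAagg gametes: HlAg×8, Hlag×8
HhLlAAGg×HHllAagg grid (16·16=256): HHLlAAGg=16 HHLlAAgg=16 HHLlAaGg=16 HHLlAagg=16 HHllAAGg=16 HHllAAgg=16 HHllAaGg=16 HHllAagg=16 HhLlAAGg=16 HhLlAAgg=16 HhLlAaGg=16 HhLlAagg=16 HhllAAGg=16 HhllAAgg=16 HhllAaGg=16 HhllAagg=16
HhllAagg hits 16/256; gcd=16; 16÷16/256÷16 = 1/16

P(HhllAagg) = 1/16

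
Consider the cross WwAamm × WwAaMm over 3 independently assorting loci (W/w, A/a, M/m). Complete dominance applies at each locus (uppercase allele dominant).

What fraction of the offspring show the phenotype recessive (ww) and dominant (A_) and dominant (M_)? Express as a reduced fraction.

P(ww A_ M_) = 3/32

WwAamm gametes: WAm×2, Wam×2, wAm×2, wam×2
WwAaMm gametes: WAM×1, WAm×1, WaM×1, Wam×1, wAM×1, wAm×1, waM×1, wam×1
WwAamm×WwAaMm grid (8·8=64): WWAAMm=2 WWAAmm=2 WWAaMm=4 WWAamm=4 WWaaMm=2 WWaamm=2 WwAAMm=4 WwAAmm=4 WwAaMm=8 WwAamm=8 WwaaMm=4 Wwaamm=4 wwAAMm=2 wwAAmm=2 wwAaMm=4 wwAamm=4 wwaaMm=2 wwaamm=2
ww A_ M_ hits 6/64; gcd=2; 6÷2/64÷2 = 3/32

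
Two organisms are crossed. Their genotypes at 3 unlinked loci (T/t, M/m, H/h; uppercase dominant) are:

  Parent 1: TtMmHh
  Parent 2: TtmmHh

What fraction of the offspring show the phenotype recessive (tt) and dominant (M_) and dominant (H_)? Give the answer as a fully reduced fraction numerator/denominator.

P(tt M_ H_) = 3/32

TtMmHh gametes: TMH×1, TMh×1, TmH×1, Tmh×1, tMH×1, tMh×1, tmH×1, tmh×1
TtmmHh gametes: TmH×2, Tmh×2, tmH×2, tmh×2
TtMmHh×TtmmHh grid (8·8=64): TTMmHH=2 TTMmHh=4 TTMmhh=2 TTmmHH=2 TTmmHh=4 TTmmhh=2 TtMmHH=4 TtMmHh=8 TtMmhh=4 TtmmHH=4 TtmmHh=8 Ttmmhh=4 ttMmHH=2 ttMmHh=4 ttMmhh=2 ttmmHH=2 ttmmHh=4 ttmmhh=2
tt M_ H_ hits 6/64; gcd=2; 6÷2/64÷2 = 3/32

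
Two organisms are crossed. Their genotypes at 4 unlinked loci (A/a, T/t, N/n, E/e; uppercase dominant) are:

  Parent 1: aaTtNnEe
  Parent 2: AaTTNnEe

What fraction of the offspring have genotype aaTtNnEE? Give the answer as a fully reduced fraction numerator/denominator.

P(aaTtNnEE) = 1/32

aaTtNnEe gametes: aTNE×2, aTNe×2, aTnE×2, aTne×2, atNE×2, atNe×2, atnE×2, atne×2
AaTTNnEe gametes: ATNE×2, ATNe×2, ATnE×2, ATne×2, aTNE×2, aTNe×2, aTnE×2, aTne×2
aaTtNnEe×AaTTNnEe grid (16·16=256): AaTTNNEE=4 AaTTNNEe=8 AaTTNNee=4 AaTTNnEE=8 AaTTNnEe=16 AaTTNnee=8 AaTTnnEE=4 AaTTnnEe=8 AaTTnnee=4 AaTtNNEE=4 AaTtNNEe=8 AaTtNNee=4 AaTtNnEE=8 AaTtNnEe=16 AaTtNnee=8 AaTtnnEE=4 AaTtnnEe=8 AaTtnnee=4 aaTTNNEE=4 aaTTNNEe=8 aaTTNNee=4 aaTTNnEE=8 aaTTNnEe=16 aaTTNnee=8 aaTTnnEE=4 aaTTnnEe=8 aaTTnnee=4 aaTtNNEE=4 aaTtNNEe=8 aaTtNNee=4 aaTtNnEE=8 aaTtNnEe=16 aaTtNnee=8 aaTtnnEE=4 aaTtnnEe=8 aaTtnnee=4
aaTtNnEE hits 8/256; gcd=8; 8÷8/256÷8 = 1/32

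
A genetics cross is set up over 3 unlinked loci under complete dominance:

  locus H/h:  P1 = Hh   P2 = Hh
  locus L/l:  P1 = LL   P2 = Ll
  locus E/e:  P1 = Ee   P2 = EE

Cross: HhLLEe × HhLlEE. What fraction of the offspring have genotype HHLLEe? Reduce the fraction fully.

P(HHLLEe) = 1/16

HhLLEe gametes: HLE×2, HLe×2, hLE×2, hLe×2
HhLlEE gametes: HLE×2, HlE×2, hLE×2, hlE×2
HhLLEe×HhLlEE grid (8·8=64): HHLLEE=4 HHLLEe=4 HHLlEE=4 HHLlEe=4 HhLLEE=8 HhLLEe=8 HhLlEE=8 HhLlEe=8 hhLLEE=4 hhLLEe=4 hhLlEE=4 hhLlEe=4
HHLLEe hits 4/64; gcd=4; 4÷4/64÷4 = 1/16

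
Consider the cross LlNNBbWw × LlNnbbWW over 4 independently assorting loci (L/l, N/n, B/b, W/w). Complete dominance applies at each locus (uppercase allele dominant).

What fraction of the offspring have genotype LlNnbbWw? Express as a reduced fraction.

LlNNBbWw gametes: LNBW×2, LNBw×2, LNbW×2, LNbw×2, lNBW×2, lNBw×2, lNbW×2, lNbw×2
LlNnbbWW gametes: LNbW×4, LnbW×4, lNbW×4, lnbW×4
LlNNBbWw×LlNnbbWW grid (16·16=256): LLNNBbWW=8 LLNNBbWw=8 LLNNbbWW=8 LLNNbbWw=8 LLNnBbWW=8 LLNnBbWw=8 LLNnbbWW=8 LLNnbbWw=8 LlNNBbWW=16 LlNNBbWw=16 LlNNbbWW=16 LlNNbbWw=16 LlNnBbWW=16 LlNnBbWw=16 LlNnbbWW=16 LlNnbbWw=16 llNNBbWW=8 llNNBbWw=8 llNNbbWW=8 llNNbbWw=8 llNnBbWW=8 llNnBbWw=8 llNnbbWW=8 llNnbbWw=8
LlNnbbWw hits 16/256; gcd=16; 16÷16/256÷16 = 1/16

P(LlNnbbWw) = 1/16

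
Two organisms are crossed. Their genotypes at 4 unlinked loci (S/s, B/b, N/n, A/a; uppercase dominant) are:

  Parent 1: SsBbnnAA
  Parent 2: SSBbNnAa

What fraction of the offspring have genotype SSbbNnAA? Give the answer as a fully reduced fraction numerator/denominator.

P(SSbbNnAA) = 1/32

SsBbnnAA gametes: SBnA×4, SbnA×4, sBnA×4, sbnA×4
SSBbNnAa gametes: SBNA×2, SBNa×2, SBnA×2, SBna×2, SbNA×2, SbNa×2, SbnA×2, Sbna×2
SsBbnnAA×SSBbNnAa grid (16·16=256): SSBBNnAA=8 SSBBNnAa=8 SSBBnnAA=8 SSBBnnAa=8 SSBbNnAA=16 SSBbNnAa=16 SSBbnnAA=16 SSBbnnAa=16 SSbbNnAA=8 SSbbNnAa=8 SSbbnnAA=8 SSbbnnAa=8 SsBBNnAA=8 SsBBNnAa=8 SsBBnnAA=8 SsBBnnAa=8 SsBbNnAA=16 SsBbNnAa=16 SsBbnnAA=16 SsBbnnAa=16 SsbbNnAA=8 SsbbNnAa=8 SsbbnnAA=8 SsbbnnAa=8
SSbbNnAA hits 8/256; gcd=8; 8÷8/256÷8 = 1/32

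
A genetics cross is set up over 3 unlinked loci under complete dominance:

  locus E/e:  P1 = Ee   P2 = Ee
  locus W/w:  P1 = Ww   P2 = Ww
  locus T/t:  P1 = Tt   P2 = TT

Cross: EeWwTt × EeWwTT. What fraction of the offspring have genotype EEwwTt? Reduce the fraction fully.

EeWwTt gametes: EWT×1, EWt×1, EwT×1, Ewt×1, eWT×1, eWt×1, ewT×1, ewt×1
EeWwTT gametes: EWT×2, EwT×2, eWT×2, ewT×2
EeWwTt×EeWwTT grid (8·8=64): EEWWTT=2 EEWWTt=2 EEWwTT=4 EEWwTt=4 EEwwTT=2 EEwwTt=2 EeWWTT=4 EeWWTt=4 EeWwTT=8 EeWwTt=8 EewwTT=4 EewwTt=4 eeWWTT=2 eeWWTt=2 eeWwTT=4 eeWwTt=4 eewwTT=2 eewwTt=2
EEwwTt hits 2/64; gcd=2; 2÷2/64÷2 = 1/32

P(EEwwTt) = 1/32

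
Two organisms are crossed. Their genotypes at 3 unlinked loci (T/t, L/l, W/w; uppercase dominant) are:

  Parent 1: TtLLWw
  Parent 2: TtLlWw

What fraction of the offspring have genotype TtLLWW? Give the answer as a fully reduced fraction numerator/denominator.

P(TtLLWW) = 1/16

TtLLWw gametes: TLW×2, TLw×2, tLW×2, tLw×2
TtLlWw gametes: TLW×1, TLw×1, TlW×1, Tlw×1, tLW×1, tLw×1, tlW×1, tlw×1
TtLLWw×TtLlWw grid (8·8=64): TTLLWW=2 TTLLWw=4 TTLLww=2 TTLlWW=2 TTLlWw=4 TTLlww=2 TtLLWW=4 TtLLWw=8 TtLLww=4 TtLlWW=4 TtLlWw=8 TtLlww=4 ttLLWW=2 ttLLWw=4 ttLLww=2 ttLlWW=2 ttLlWw=4 ttLlww=2
TtLLWW hits 4/64; gcd=4; 4÷4/64÷4 = 1/16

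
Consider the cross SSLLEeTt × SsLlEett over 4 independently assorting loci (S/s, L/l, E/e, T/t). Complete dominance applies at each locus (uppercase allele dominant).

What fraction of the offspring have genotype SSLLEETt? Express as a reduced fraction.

SSLLEeTt gametes: SLET×4, SLEt×4, SLeT×4, SLet×4
SsLlEett gametes: SLEt×2, SLet×2, SlEt×2, Slet×2, sLEt×2, sLet×2, slEt×2, slet×2
SSLLEeTt×SsLlEett grid (16·16=256): SSLLEETt=8 SSLLEEtt=8 SSLLEeTt=16 SSLLEett=16 SSLLeeTt=8 SSLLeett=8 SSLlEETt=8 SSLlEEtt=8 SSLlEeTt=16 SSLlEett=16 SSLleeTt=8 SSLleett=8 SsLLEETt=8 SsLLEEtt=8 SsLLEeTt=16 SsLLEett=16 SsLLeeTt=8 SsLLeett=8 SsLlEETt=8 SsLlEEtt=8 SsLlEeTt=16 SsLlEett=16 SsLleeTt=8 SsLleett=8
SSLLEETt hits 8/256; gcd=8; 8÷8/256÷8 = 1/32

P(SSLLEETt) = 1/32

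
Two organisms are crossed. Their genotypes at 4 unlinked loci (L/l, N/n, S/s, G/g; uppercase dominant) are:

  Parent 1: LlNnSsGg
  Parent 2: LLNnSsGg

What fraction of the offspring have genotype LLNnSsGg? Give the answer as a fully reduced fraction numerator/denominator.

LlNnSsGg gametes: LNSG×1, LNSg×1, LNsG×1, LNsg×1, LnSG×1, LnSg×1, LnsG×1, Lnsg×1, lNSG×1, lNSg×1, lNsG×1, lNsg×1, lnSG×1, lnSg×1, lnsG×1, lnsg×1
LLNnSsGg gametes: LNSG×2, LNSg×2, LNsG×2, LNsg×2, LnSG×2, LnSg×2, LnsG×2, Lnsg×2
LlNnSsGg×LLNnSsGg grid (16·16=256): LLNNSSGG=2 LLNNSSGg=4 LLNNSSgg=2 LLNNSsGG=4 LLNNSsGg=8 LLNNSsgg=4 LLNNssGG=2 LLNNssGg=4 LLNNssgg=2 LLNnSSGG=4 LLNnSSGg=8 LLNnSSgg=4 LLNnSsGG=8 LLNnSsGg=16 LLNnSsgg=8 LLNnssGG=4 LLNnssGg=8 LLNnssgg=4 LLnnSSGG=2 LLnnSSGg=4 LLnnSSgg=2 LLnnSsGG=4 LLnnSsGg=8 LLnnSsgg=4 LLnnssGG=2 LLnnssGg=4 LLnnssgg=2 LlNNSSGG=2 LlNNSSGg=4 LlNNSSgg=2 LlNNSsGG=4 LlNNSsGg=8 LlNNSsgg=4 LlNNssGG=2 LlNNssGg=4 LlNNssgg=2 LlNnSSGG=4 LlNnSSGg=8 LlNnSSgg=4 LlNnSsGG=8 LlNnSsGg=16 LlNnSsgg=8 LlNnssGG=4 LlNnssGg=8 LlNnssgg=4 LlnnSSGG=2 LlnnSSGg=4 LlnnSSgg=2 LlnnSsGG=4 LlnnSsGg=8 LlnnSsgg=4 LlnnssGG=2 LlnnssGg=4 Llnnssgg=2
LLNnSsGg hits 16/256; gcd=16; 16÷16/256÷16 = 1/16

P(LLNnSsGg) = 1/16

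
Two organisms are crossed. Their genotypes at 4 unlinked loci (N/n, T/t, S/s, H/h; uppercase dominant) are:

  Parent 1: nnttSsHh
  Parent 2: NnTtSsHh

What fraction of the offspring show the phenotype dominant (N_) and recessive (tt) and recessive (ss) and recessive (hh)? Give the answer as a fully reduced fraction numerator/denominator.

nnttSsHh gametes: ntSH×4, ntSh×4, ntsH×4, ntsh×4
NnTtSsHh gametes: NTSH×1, NTSh×1, NTsH×1, NTsh×1, NtSH×1, NtSh×1, NtsH×1, Ntsh×1, nTSH×1, nTSh×1, nTsH×1, nTsh×1, ntSH×1, ntSh×1, ntsH×1, ntsh×1
nnttSsHh×NnTtSsHh grid (16·16=256): NnTtSSHH=4 NnTtSSHh=8 NnTtSShh=4 NnTtSsHH=8 NnTtSsHh=16 NnTtSshh=8 NnTtssHH=4 NnTtssHh=8 NnTtsshh=4 NnttSSHH=4 NnttSSHh=8 NnttSShh=4 NnttSsHH=8 NnttSsHh=16 NnttSshh=8 NnttssHH=4 NnttssHh=8 Nnttsshh=4 nnTtSSHH=4 nnTtSSHh=8 nnTtSShh=4 nnTtSsHH=8 nnTtSsHh=16 nnTtSshh=8 nnTtssHH=4 nnTtssHh=8 nnTtsshh=4 nnttSSHH=4 nnttSSHh=8 nnttSShh=4 nnttSsHH=8 nnttSsHh=16 nnttSshh=8 nnttssHH=4 nnttssHh=8 nnttsshh=4
N_ tt ss hh hits 4/256; gcd=4; 4÷4/256÷4 = 1/64

P(N_ tt ss hh) = 1/64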